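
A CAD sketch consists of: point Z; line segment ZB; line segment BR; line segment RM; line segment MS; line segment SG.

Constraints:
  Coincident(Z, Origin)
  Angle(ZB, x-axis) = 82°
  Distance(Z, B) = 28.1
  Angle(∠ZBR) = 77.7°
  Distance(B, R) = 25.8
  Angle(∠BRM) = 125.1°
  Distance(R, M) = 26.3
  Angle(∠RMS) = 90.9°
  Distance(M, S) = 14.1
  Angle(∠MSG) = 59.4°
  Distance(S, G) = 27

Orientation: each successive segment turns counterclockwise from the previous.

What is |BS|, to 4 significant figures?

41.95

∠BRM = 125.1° gives RM at -120.8° from the x-axis; with |RM| = 26.3, M = (-35.28, 3.301). ∠RMS = 90.9° gives MS at -31.70° from the x-axis; with |MS| = 14.1, S = (-23.29, -4.108). Then |BS| = |S − B| = 41.95.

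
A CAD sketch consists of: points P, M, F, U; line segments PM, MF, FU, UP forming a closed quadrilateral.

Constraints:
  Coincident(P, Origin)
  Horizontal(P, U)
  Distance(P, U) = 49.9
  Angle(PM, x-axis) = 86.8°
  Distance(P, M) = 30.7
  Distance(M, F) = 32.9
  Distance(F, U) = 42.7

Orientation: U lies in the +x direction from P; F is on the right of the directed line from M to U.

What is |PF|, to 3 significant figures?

7.45

P is at the origin; P and U share the same y with |PU| = 49.9 and U in +x, so U = (49.9, 0). PM runs at 86.8° with |PM| = 30.7, so M = (1.71, 30.7). F is determined by |MF| = 32.9 and |FU| = 42.7 together: it lies at the intersection of circle(M, 32.9) and circle(U, 42.7). With |MU| = 57.1, the foot of the radical line on MU is 22.1 from M and the perpendicular offset is √(32.9² − 22.1²) = 24.4. Taking the right-of-MU solution: F = (7.24, -1.78).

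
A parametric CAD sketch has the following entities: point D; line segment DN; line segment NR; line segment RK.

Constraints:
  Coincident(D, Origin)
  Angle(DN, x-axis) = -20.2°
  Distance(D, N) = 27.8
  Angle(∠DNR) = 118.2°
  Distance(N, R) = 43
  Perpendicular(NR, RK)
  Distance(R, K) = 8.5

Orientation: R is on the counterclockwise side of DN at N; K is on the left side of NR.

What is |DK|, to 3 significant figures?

58.4

D is at the origin; DN runs at -20.2° with length 27.8, so N = 27.8·(cos -20.2°, sin -20.2°) = (26.1, -9.60). ∠DNR = 118.2°, so NR runs at -20.2° + (180° − 118.2°) = 41.6° from the x-axis; with |NR| = 43.0, R = N + 43.0·(cos 41.6°, sin 41.6°) = (58.2, 18.9). NR is perpendicular to RK; with |RK| = 8.5 on the left of NR, K = R + 8.5·(-0.664, 0.748) = (52.6, 25.3). Then |DK| = |K − D| = 58.4.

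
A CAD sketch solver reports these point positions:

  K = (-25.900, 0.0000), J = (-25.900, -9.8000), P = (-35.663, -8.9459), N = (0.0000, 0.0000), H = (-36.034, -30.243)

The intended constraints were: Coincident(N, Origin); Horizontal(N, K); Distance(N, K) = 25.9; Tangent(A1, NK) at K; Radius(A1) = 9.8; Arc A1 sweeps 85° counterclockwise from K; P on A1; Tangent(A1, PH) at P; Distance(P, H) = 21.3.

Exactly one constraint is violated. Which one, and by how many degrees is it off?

Tangent(A1, PH) at P — off by 4.00°.

N = (0.00, 0.00) ✓; N.y = 0.00, K.y = 0.00 ✓; |NK| = 25.90 ✓; ∠(JK, KN) = 90.00° ✓; |JK| = 9.800 ✓; bearing(J→P) − bearing(J→K) = 85.00° ✓; |JP| = 9.800 ✓; ∠(JP, PH) = 86.00° ✗; |PH| = 21.30 ✓.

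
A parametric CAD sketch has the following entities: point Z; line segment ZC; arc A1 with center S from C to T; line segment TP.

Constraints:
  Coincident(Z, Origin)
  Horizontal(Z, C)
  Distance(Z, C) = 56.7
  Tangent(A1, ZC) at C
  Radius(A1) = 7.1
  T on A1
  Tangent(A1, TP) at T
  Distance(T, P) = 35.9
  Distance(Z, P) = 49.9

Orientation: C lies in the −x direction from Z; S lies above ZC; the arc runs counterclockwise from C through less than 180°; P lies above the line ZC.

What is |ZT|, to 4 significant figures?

50.49

Checks: ∠(SC, CZ) = 90.00° ✓; |ST| = 7.100 ✓; ∠(ST, TP) = 90.00° ✓; |TP| = 35.90 ✓; |ZP| = 49.90 ✓.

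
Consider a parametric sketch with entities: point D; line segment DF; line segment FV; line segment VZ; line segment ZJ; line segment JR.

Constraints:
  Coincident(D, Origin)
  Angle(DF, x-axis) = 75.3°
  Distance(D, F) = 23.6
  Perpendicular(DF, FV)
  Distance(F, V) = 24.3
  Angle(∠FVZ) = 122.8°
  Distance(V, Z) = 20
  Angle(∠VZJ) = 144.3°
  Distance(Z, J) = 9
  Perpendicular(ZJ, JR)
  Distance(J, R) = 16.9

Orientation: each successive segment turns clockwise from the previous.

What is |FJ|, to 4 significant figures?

43.22

D is at the origin; DF runs at 75.3° with length 23.6, so F = (5.989, 22.83). DF is perpendicular to FV, so FV runs at -14.70°; with |FV| = 24.3, V = (29.49, 16.66). ∠FVZ = 122.8° gives VZ at -71.90° from the x-axis; with |VZ| = 20.0, Z = (35.71, -2.349). ∠VZJ = 144.3° gives ZJ at -107.6° from the x-axis; with |ZJ| = 9.0, J = (32.99, -10.93). Then |FJ| = |J − F| = 43.22.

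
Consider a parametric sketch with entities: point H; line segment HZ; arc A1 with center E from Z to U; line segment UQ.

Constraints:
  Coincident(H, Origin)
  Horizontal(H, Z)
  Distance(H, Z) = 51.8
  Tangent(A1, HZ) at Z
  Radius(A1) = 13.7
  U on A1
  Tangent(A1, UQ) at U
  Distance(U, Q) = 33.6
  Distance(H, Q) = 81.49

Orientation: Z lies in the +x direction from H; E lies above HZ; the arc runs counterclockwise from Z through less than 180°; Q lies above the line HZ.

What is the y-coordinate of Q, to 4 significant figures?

46.77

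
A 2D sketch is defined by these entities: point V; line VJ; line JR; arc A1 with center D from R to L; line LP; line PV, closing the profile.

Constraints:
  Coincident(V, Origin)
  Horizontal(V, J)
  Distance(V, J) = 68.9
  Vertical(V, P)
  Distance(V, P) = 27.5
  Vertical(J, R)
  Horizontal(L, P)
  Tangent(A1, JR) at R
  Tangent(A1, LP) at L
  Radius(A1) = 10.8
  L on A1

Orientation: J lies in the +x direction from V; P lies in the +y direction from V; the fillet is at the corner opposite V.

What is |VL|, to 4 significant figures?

64.28

The virtual corner opposite V is at (68.90, 27.50). Since A1 is tangent to JR there, DR ⟂ JR and the tangent condition forces DL to be normal to LP, with radius 10.8, so the center D sits 10.8 in from both sides at D = (58.10, 16.70). That places the tangent points at R = (68.90, 16.70) on JR and L = (58.10, 27.50) on LP. Then |VL| = |L − V| = 64.28.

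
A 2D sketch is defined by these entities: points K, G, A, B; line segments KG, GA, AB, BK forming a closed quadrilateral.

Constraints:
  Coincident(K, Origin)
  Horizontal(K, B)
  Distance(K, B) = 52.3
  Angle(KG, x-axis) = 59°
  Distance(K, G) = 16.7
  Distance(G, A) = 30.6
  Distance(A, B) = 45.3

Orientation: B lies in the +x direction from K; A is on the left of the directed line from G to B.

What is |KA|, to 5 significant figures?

47.197

Checks: KG at 59.00° ✓; |GA| = 30.60 ✓; |AB| = 45.30 ✓.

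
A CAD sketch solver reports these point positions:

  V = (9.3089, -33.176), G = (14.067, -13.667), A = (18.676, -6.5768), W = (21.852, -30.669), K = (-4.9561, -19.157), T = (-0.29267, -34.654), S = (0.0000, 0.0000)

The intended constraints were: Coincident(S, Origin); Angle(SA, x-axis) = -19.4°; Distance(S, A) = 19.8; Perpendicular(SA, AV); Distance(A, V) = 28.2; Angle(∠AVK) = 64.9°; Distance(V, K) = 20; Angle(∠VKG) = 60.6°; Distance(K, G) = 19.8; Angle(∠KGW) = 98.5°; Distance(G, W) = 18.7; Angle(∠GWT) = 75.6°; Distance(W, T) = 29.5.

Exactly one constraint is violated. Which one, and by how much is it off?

Distance(W, T) = 29.5 — off by 7.00.

S = (0.00, 0.00) ✓; SA at -19.40° ✓; |SA| = 19.80 ✓; ∠(SA, AV) = 90.00° ✓; |AV| = 28.20 ✓; ∠AVK = 64.90° ✓; |VK| = 20.00 ✓; ∠VKG = 60.60° ✓; |KG| = 19.80 ✓; ∠KGW = 98.50° ✓; |GW| = 18.70 ✓; ∠GWT = 75.60° ✓; |WT| = 22.50 ✗.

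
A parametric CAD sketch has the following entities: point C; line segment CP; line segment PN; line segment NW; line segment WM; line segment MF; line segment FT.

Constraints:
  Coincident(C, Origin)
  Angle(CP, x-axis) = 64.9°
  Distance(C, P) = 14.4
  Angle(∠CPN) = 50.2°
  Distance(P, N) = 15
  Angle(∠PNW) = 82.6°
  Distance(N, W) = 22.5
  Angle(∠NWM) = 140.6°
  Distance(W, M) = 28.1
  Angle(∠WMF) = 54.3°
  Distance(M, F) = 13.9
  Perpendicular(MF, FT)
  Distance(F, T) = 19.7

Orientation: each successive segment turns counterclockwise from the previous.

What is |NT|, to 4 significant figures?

25.82

∠WMF = 54.3° gives MF at 97.20° from the x-axis; with |MF| = 13.9, F = (23.02, -11.23). MF is perpendicular to FT, so FT runs at -172.8°; with |FT| = 19.7, T = (3.472, -13.70). Then |NT| = |T − N| = 25.82.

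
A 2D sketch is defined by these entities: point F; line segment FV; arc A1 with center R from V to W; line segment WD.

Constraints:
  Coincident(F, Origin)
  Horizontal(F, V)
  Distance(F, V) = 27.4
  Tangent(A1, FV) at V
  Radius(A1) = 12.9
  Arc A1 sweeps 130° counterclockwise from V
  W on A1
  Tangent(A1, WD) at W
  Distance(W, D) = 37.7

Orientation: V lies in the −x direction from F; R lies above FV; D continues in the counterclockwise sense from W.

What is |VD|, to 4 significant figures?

52.09

F is at the origin; FV is horizontal with |FV| = 27.4 and V on the −x side, so V = (-27.40, 0.000). A1 meets FV tangentially, so RV is at right angles to FV, so R = V + (0, 12.9) = (-27.40, 12.90). On A1, V sits at bearing -90° from R; a 130° counterclockwise sweep puts W at bearing 40°, so W = R + 12.9·(cos 40°, sin 40°) = (-17.52, 21.19). The tangent condition forces RW to be normal to WD, so WD runs along (−sin 40°, cos 40°); with |WD| = 37.7, D = (-41.75, 50.07). Then |VD| = |D − V| = 52.09.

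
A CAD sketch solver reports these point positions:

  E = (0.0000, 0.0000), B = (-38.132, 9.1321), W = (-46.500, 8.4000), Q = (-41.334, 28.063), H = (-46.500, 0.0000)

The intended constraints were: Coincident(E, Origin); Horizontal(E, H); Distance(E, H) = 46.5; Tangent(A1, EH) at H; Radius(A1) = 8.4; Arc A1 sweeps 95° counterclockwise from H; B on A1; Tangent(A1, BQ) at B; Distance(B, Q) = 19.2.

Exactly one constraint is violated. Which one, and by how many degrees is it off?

Tangent(A1, BQ) at B — off by 4.60°.

E = (0.00, 0.00) ✓; E.y = 0.00, H.y = 0.00 ✓; |EH| = 46.50 ✓; ∠(WH, HE) = 90.00° ✓; |WH| = 8.400 ✓; bearing(W→B) − bearing(W→H) = 95.00° ✓; |WB| = 8.400 ✓; ∠(WB, BQ) = 85.40° ✗; |BQ| = 19.20 ✓.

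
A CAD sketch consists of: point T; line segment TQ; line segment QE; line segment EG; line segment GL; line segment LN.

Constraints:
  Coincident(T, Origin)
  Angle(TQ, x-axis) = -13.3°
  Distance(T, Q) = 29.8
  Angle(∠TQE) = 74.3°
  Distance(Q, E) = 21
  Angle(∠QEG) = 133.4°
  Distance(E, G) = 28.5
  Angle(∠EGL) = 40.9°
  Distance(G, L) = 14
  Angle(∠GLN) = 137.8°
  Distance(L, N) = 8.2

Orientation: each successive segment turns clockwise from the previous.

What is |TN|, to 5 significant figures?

20.254

T is at the origin; TQ runs at -13.3° with length 29.8, so Q = (29.001, -6.8555). ∠TQE = 74.3° gives QE at -119.00° from the x-axis; with |QE| = 21.0, E = (18.820, -25.222). ∠QEG = 133.4° gives EG at -165.60° from the x-axis; with |EG| = 28.5, G = (-8.7849, -32.310). ∠EGL = 40.9° gives GL at 55.300° from the x-axis; with |GL| = 14.0, L = (-0.81498, -20.800). ∠GLN = 137.8° gives LN at 13.100° from the x-axis; with |LN| = 8.2, N = (7.1716, -18.942). Then |TN| = |N − T| = 20.254.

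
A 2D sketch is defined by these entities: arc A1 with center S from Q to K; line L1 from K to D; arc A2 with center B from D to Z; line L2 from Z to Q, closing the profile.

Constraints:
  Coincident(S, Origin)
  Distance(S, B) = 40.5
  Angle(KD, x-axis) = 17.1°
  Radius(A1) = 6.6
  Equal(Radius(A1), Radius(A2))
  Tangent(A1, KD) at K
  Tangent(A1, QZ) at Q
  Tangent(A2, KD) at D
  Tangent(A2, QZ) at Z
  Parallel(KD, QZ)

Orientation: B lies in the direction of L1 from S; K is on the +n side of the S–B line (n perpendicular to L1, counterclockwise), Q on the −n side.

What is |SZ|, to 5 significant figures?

41.034

Tangency of A1 to both parallel lines with radius 6.6 puts K and Q at S ± 6.6·n: K = (-1.9407, 6.3082), Q = (1.9407, -6.3082). Equal radii place D and Z the same way about B: D = B + 6.6·n = (36.769, 18.217), Z = B − 6.6·n = (40.650, 5.6004). Then |SZ| = |Z − S| = 41.034.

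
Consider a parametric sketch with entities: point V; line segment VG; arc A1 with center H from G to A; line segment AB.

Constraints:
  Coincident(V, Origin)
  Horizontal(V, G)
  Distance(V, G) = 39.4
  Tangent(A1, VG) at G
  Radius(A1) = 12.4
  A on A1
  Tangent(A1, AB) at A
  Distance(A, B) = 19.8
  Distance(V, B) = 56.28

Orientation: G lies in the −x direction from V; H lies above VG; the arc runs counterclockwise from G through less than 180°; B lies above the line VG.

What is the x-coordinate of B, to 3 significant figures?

-43.8

V is at the origin; V and G share the same y with |VG| = 39.4 and G on the −x side, so G = (-39.4, 0.00). The tangent condition forces HG to be normal to VG, so H = G + (0, 12.4) = (-39.4, 12.4). Since HA ⟂ AB (tangency), |HB| = √(12.4² + 19.8²) = 23.4 regardless of where A sits on A1. So B lies on both circle(V, 56.28) and circle(H, 23.4); the above-VG intersection is B = (-43.8, 35.3). A is the foot of the tangent from B: A = (-30.3, 20.8).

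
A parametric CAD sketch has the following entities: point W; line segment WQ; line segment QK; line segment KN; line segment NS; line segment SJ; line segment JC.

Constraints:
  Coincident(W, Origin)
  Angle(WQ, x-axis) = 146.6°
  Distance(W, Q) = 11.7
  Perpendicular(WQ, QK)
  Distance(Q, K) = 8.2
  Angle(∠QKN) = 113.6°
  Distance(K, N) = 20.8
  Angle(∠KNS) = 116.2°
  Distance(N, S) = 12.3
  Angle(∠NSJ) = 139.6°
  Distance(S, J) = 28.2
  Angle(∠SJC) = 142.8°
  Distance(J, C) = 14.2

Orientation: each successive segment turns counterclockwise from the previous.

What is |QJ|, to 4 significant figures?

38.25

W is at the origin; WQ runs at 146.6° with length 11.7, so Q = (-9.768, 6.441). The perpendicularity gives QK at right angles to WQ, so QK runs at -123.4°; with |QK| = 8.2, K = (-14.28, -0.4051). ∠QKN = 113.6° gives KN at -57.00° from the x-axis; with |KN| = 20.8, N = (-2.953, -17.85). ∠KNS = 116.2° gives NS at 6.800° from the x-axis; with |NS| = 12.3, S = (9.260, -16.39). ∠NSJ = 139.6° gives SJ at 47.20° from the x-axis; with |SJ| = 28.2, J = (28.42, 4.298). Then |QJ| = |J − Q| = 38.25.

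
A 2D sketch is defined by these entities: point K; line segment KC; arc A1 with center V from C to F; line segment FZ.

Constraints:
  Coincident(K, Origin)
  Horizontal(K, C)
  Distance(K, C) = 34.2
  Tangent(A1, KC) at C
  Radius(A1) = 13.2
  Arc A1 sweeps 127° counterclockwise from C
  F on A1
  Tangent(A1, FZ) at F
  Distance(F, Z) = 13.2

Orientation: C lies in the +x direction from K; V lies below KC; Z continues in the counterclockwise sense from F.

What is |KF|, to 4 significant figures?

31.73

K is at the origin; K and C share the same y with |KC| = 34.2 and C on the +x side, so C = (34.20, 0.000). The tangent condition forces VC to be normal to KC, so V = C + (0, -13.2) = (34.20, -13.20). On A1, C sits at bearing 90° from V; a 127° counterclockwise sweep puts F at bearing 217°, so F = V + 13.2·(cos 217°, sin 217°) = (23.66, -21.14). Then |KF| = |F − K| = 31.73.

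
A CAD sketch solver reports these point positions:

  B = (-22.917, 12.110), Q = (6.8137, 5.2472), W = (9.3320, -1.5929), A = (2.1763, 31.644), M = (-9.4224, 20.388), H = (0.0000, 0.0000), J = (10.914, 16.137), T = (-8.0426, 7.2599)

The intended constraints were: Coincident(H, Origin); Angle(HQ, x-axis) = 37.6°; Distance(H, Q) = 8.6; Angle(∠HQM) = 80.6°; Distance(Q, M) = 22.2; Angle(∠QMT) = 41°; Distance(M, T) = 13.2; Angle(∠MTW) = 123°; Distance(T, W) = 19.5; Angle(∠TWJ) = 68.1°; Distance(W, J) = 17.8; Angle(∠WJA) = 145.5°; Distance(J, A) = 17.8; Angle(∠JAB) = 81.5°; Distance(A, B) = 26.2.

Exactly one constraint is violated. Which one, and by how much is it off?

Distance(A, B) = 26.2 — off by 5.60.

H = (0.00, 0.00) ✓; HQ at 37.60° ✓; |HQ| = 8.600 ✓; ∠HQM = 80.60° ✓; |QM| = 22.20 ✓; ∠QMT = 41.00° ✓; |MT| = 13.20 ✓; ∠MTW = 123.0° ✓; |TW| = 19.50 ✓; ∠TWJ = 68.10° ✓; |WJ| = 17.80 ✓; ∠WJA = 145.5° ✓; |JA| = 17.80 ✓; ∠JAB = 81.50° ✓; |AB| = 31.80 ✗.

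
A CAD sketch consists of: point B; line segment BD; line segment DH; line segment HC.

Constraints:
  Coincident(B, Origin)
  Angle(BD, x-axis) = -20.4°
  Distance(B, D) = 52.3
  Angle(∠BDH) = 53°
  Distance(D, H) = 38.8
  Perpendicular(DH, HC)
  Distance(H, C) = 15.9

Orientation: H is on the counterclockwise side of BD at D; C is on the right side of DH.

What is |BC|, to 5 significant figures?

58.132

B is at the origin; BD runs at -20.4° with length 52.3, so D = 52.3·(cos -20.4°, sin -20.4°) = (49.020, -18.230). ∠BDH = 53.0°, so DH runs at -20.4° + (180° − 53.0°) = 106.60° from the x-axis; with |DH| = 38.8, H = D + 38.8·(cos 106.60°, sin 106.60°) = (37.935, 18.953). DH ⟂ HC; with |HC| = 15.9 on the right of DH, C = H + 15.9·(0.95832, 0.28569) = (53.172, 23.495). Then |BC| = |C − B| = 58.132.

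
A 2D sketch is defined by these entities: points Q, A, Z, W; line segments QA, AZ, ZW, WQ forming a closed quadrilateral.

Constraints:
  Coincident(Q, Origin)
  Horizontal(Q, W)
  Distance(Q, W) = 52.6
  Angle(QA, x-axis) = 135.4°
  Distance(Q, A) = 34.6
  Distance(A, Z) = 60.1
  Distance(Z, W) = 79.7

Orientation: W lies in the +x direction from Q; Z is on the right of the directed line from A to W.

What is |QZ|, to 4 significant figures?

40.16

Q is at the origin; QW is horizontal with |QW| = 52.6 and W in +x, so W = (52.6, 0). QA runs at 135.4° with |QA| = 34.6, so A = (-24.64, 24.29). Z is determined by |AZ| = 60.1 and |ZW| = 79.7 together: it lies at the intersection of circle(A, 60.1) and circle(W, 79.7). With |AW| = 80.97, the foot of the radical line on AW is 23.56 from A and the perpendicular offset is √(60.1² − 23.56²) = 55.29. Taking the right-of-AW solution: Z = (-18.75, -35.52).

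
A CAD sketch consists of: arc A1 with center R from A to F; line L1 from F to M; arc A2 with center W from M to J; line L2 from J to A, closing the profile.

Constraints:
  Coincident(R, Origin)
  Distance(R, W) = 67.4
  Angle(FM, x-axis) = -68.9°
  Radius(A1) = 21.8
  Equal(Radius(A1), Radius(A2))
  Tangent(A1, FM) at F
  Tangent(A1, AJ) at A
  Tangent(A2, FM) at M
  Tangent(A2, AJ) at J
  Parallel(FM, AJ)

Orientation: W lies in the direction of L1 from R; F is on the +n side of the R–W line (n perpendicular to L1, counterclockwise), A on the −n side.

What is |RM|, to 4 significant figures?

70.84

Tangency of A1 to both parallel lines with radius 21.8 puts F and A at R ± 21.8·n: F = (20.34, 7.848), A = (-20.34, -7.848). Equal radii place M and J the same way about W: M = W + 21.8·n = (44.60, -55.03), J = W − 21.8·n = (3.925, -70.73). Then |RM| = |M − R| = 70.84.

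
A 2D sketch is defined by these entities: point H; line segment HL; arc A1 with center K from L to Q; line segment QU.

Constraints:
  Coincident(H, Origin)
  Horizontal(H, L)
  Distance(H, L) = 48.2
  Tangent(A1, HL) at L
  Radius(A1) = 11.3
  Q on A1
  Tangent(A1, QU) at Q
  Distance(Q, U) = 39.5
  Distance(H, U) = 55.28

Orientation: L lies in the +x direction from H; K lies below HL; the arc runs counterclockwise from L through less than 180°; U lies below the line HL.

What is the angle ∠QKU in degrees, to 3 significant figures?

74.0°

H is at the origin; HL is horizontal with |HL| = 48.2 and L on the +x side, so L = (48.2, 0.00). Since A1 is tangent to HL there, KL ⟂ HL, so K = L + (0, -11.3) = (48.2, -11.3). Since KQ ⟂ QU (tangency), |KU| = √(11.3² + 39.5²) = 41.1 regardless of where Q sits on A1. So U lies on both circle(H, 55.28) and circle(K, 41.1); the below-HL intersection is U = (28.5, -47.4). Q is the foot of the tangent from U: Q = (37.2, -8.82).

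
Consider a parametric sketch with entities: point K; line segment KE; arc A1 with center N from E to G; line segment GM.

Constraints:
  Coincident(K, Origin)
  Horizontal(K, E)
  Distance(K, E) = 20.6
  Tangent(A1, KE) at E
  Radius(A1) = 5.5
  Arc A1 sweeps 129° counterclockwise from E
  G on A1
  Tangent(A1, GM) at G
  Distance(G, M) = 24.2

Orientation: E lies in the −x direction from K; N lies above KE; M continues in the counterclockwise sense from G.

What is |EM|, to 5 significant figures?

29.851

On A1, E sits at bearing -90° from N; a 129° counterclockwise sweep puts G at bearing 39°, so G = N + 5.5·(cos 39°, sin 39°) = (-16.326, 8.9613). Since A1 is tangent to GM there, NG ⟂ GM, so GM runs along (−sin 39°, cos 39°); with |GM| = 24.2, M = (-31.555, 27.768). Then |EM| = |M − E| = 29.851.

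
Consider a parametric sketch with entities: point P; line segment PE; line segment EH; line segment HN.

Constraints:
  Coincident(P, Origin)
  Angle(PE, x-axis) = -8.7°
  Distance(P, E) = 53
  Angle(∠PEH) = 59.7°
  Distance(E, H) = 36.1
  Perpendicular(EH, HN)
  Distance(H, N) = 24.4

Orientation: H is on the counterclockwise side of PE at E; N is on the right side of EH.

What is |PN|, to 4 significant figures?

70.78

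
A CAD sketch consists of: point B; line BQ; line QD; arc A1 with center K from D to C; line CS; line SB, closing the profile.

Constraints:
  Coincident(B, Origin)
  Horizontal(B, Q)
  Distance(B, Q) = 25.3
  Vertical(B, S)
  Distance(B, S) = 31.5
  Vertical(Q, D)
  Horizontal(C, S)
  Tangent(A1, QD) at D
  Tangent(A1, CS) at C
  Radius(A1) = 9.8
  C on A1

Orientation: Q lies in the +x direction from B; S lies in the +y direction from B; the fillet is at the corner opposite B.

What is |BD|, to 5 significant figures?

33.331

B is at the origin; BQ is horizontal with |BQ| = 25.3 and Q on the +x side, so Q = (25.300, 0.0000). B and S share the same x with |BS| = 31.5 and S on the +y side, so S = (0.0000, 31.500). The virtual corner opposite B is at (25.300, 31.500). The tangent condition forces KD to be normal to QD and tangency of A1 to CS means the radius KC is perpendicular to CS, with radius 9.8, so the center K sits 9.8 in from both sides at K = (15.500, 21.700). That places the tangent points at D = (25.300, 21.700) on QD and C = (15.500, 31.500) on CS. Then |BD| = |D − B| = 33.331.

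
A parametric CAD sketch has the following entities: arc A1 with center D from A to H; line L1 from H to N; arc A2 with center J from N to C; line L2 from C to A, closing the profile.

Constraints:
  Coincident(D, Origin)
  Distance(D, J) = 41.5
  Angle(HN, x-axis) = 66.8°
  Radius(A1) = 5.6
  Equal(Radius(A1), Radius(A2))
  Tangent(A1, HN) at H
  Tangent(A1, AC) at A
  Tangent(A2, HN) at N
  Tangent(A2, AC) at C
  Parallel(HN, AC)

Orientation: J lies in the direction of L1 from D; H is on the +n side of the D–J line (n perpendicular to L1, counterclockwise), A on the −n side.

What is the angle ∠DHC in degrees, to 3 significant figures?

74.9°

The slot axis is L1's direction at 66.8°, so u = (cos 66.8°, sin 66.8°) = (0.394, 0.919) and n = (−sin 66.8°, cos 66.8°) = (-0.919, 0.394). D is at the origin and J lies 41.5 along u from D, so J = 41.5·u = (16.3, 38.1). Tangency of A1 to both parallel lines with radius 5.6 puts H and A at D ± 5.6·n: H = (-5.15, 2.21), A = (5.15, -2.21). Equal radii place N and C the same way about J: N = J + 5.6·n = (11.2, 40.4), C = J − 5.6·n = (21.5, 35.9). Then cos ∠DHC = HD·HC / (|HD||HC|), giving 74.9°.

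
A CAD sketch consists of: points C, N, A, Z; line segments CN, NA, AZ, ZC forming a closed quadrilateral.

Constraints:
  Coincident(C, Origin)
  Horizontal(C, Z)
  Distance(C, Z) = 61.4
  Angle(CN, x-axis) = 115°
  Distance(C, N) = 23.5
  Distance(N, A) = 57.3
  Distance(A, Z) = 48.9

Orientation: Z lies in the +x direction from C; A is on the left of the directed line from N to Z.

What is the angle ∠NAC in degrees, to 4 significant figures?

22.38°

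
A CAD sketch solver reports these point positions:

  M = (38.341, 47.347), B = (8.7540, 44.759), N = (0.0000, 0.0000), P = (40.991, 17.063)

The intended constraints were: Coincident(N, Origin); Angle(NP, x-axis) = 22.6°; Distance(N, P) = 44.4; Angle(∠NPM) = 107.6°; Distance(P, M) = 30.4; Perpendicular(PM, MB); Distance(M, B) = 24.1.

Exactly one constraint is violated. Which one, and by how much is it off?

Distance(M, B) = 24.1 — off by 5.60.

N = (0.00, 0.00) ✓; NP at 22.60° ✓; |NP| = 44.40 ✓; ∠NPM = 107.6° ✓; |PM| = 30.40 ✓; ∠(PM, MB) = 90.00° ✓; |MB| = 29.70 ✗.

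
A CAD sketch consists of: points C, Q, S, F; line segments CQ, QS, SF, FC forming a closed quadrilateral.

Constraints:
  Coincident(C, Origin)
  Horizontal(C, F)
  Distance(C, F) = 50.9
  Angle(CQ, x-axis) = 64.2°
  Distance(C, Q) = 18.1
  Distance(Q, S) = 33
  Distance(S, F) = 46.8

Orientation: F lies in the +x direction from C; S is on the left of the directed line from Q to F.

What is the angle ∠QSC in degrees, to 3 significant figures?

5.12°

C is at the origin; C and F share the same y with |CF| = 50.9 and F in +x, so F = (50.9, 0). CQ runs at 64.2° with |CQ| = 18.1, so Q = (7.88, 16.3). S is determined by |QS| = 33.0 and |SF| = 46.8 together: it lies at the intersection of circle(Q, 33.0) and circle(F, 46.8). With |QF| = 46.0, the foot of the radical line on QF is 11.0 from Q and the perpendicular offset is √(33.0² − 11.0²) = 31.1. Taking the left-of-QF solution: S = (29.2, 41.5).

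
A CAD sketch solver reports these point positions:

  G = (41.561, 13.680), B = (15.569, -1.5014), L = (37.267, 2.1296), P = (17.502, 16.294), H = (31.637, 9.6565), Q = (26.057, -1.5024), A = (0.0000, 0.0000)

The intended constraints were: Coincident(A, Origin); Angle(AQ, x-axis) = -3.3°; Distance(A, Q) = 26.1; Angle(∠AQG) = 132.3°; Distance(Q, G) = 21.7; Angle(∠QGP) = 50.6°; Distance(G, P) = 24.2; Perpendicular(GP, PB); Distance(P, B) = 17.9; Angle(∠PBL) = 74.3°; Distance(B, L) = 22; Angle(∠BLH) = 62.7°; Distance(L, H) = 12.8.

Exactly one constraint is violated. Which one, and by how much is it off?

Distance(L, H) = 12.8 — off by 3.40.

A = (0.00, 0.00) ✓; AQ at -3.300° ✓; |AQ| = 26.10 ✓; ∠AQG = 132.3° ✓; |QG| = 21.70 ✓; ∠QGP = 50.60° ✓; |GP| = 24.20 ✓; ∠(GP, PB) = 90.00° ✓; |PB| = 17.90 ✓; ∠PBL = 74.30° ✓; |BL| = 22.00 ✓; ∠BLH = 62.70° ✓; |LH| = 9.400 ✗.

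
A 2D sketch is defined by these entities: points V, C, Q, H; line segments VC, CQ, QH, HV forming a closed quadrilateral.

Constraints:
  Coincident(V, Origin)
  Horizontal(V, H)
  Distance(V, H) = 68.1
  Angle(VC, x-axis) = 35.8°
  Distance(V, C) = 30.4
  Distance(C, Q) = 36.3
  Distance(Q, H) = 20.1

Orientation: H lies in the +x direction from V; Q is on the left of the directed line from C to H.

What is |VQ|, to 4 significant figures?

63.77

Checks: |CQ| = 36.30 ✓; |QH| = 20.10 ✓.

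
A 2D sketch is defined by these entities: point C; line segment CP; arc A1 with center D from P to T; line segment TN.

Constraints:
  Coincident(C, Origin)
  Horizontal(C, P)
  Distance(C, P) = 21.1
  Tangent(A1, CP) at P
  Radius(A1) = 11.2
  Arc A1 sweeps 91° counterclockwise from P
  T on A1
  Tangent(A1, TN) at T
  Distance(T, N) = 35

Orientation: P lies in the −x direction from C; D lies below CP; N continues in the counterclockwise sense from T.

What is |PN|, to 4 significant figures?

47.58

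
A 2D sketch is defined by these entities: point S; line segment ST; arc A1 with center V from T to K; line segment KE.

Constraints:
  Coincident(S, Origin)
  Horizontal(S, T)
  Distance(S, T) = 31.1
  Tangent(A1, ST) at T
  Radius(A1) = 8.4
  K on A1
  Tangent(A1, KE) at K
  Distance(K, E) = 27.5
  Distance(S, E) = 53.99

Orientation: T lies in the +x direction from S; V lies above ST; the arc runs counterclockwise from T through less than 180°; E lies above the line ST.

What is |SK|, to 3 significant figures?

40.3

Checks: |VK| = 8.400 ✓; ∠(VK, KE) = 90.00° ✓; |KE| = 27.50 ✓; |SE| = 53.99 ✓.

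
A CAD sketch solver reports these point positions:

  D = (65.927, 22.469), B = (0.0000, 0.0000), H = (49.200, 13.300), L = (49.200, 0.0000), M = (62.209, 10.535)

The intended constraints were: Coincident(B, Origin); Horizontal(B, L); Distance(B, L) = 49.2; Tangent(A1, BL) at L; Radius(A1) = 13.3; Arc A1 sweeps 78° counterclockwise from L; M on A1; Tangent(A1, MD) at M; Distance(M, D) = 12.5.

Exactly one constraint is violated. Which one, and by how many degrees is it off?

Tangent(A1, MD) at M — off by 5.30°.

B = (0.00, 0.00) ✓; B.y = 0.00, L.y = 0.00 ✓; |BL| = 49.20 ✓; ∠(HL, LB) = 90.00° ✓; |HL| = 13.30 ✓; bearing(H→M) − bearing(H→L) = 78.00° ✓; |HM| = 13.30 ✓; ∠(HM, MD) = 95.30° ✗; |MD| = 12.50 ✓.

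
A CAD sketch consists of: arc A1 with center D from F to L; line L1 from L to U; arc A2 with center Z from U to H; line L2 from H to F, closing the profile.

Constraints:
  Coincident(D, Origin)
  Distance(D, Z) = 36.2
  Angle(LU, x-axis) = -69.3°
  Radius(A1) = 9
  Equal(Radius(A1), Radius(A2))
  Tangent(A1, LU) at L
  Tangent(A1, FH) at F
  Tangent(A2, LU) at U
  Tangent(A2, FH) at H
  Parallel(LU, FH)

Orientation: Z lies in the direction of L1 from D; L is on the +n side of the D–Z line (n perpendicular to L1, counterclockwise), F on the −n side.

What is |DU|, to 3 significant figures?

37.3

The slot axis is L1's direction at -69.3°, so u = (cos -69.3°, sin -69.3°) = (0.353, -0.935) and n = (−sin -69.3°, cos -69.3°) = (0.935, 0.353). D is at the origin and Z lies 36.2 along u from D, so Z = 36.2·u = (12.8, -33.9). Tangency of A1 to both parallel lines with radius 9.0 puts L and F at D ± 9.0·n: L = (8.42, 3.18), F = (-8.42, -3.18). Equal radii place U and H the same way about Z: U = Z + 9.0·n = (21.2, -30.7), H = Z − 9.0·n = (4.38, -37.0). Then |DU| = |U − D| = 37.3.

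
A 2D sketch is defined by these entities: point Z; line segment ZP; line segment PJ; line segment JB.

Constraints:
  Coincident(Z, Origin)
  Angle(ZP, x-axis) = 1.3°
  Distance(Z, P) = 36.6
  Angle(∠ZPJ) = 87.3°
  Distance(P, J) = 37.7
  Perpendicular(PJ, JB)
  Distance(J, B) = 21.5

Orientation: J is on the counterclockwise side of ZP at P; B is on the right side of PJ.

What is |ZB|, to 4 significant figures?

68.30

Z is at the origin; ZP runs at 1.3° with length 36.6, so P = 36.6·(cos 1.3°, sin 1.3°) = (36.59, 0.8304). ∠ZPJ = 87.3°, so PJ runs at 1.3° + (180° − 87.3°) = 94.00° from the x-axis; with |PJ| = 37.7, J = P + 37.7·(cos 94.00°, sin 94.00°) = (33.96, 38.44). PJ is perpendicular to JB; with |JB| = 21.5 on the right of PJ, B = J + 21.5·(0.9976, 0.06976) = (55.41, 39.94). Then |ZB| = |B − Z| = 68.30.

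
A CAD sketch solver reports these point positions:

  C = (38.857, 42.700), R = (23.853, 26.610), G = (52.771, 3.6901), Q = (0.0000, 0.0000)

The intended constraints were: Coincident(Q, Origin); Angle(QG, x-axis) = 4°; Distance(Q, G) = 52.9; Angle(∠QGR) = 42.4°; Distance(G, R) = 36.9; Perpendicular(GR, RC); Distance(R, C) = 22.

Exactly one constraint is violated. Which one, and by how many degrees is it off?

Perpendicular(GR, RC) — off by 4.60°.

Q = (0.00, 0.00) ✓; QG at 4.000° ✓; |QG| = 52.90 ✓; ∠QGR = 42.40° ✓; |GR| = 36.90 ✓; ∠(GR, RC) = 94.60° ✗; |RC| = 22.00 ✓.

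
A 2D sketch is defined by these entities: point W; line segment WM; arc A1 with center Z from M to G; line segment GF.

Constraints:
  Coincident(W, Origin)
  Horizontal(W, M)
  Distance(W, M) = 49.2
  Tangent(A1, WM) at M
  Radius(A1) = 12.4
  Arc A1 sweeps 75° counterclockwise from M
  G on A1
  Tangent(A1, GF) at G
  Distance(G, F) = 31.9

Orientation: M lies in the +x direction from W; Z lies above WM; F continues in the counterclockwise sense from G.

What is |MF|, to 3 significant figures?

44.8

W is at the origin; WM is horizontal with |WM| = 49.2 and M on the +x side, so M = (49.2, 0.00). A1 meets WM tangentially, so ZM is at right angles to WM, so Z = M + (0, 12.4) = (49.2, 12.4). On A1, M sits at bearing -90° from Z; a 75° counterclockwise sweep puts G at bearing -15°, so G = Z + 12.4·(cos -15°, sin -15°) = (61.2, 9.19). Since A1 is tangent to GF there, ZG ⟂ GF, so GF runs along (−sin -15°, cos -15°); with |GF| = 31.9, F = (69.4, 40.0). Then |MF| = |F − M| = 44.8.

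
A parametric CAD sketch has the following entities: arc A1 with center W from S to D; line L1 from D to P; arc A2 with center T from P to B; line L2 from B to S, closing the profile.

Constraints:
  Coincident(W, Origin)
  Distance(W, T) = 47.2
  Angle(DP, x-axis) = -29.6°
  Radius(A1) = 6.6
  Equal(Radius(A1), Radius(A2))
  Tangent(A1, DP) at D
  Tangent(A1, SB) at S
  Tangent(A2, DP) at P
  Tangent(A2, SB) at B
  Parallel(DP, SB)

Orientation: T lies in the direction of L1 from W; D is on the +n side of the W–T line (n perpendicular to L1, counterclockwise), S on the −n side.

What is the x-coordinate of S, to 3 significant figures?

-3.26

The slot axis is L1's direction at -29.6°, so u = (cos -29.6°, sin -29.6°) = (0.869, -0.494) and n = (−sin -29.6°, cos -29.6°) = (0.494, 0.869). W is at the origin and T lies 47.2 along u from W, so T = 47.2·u = (41.0, -23.3). Tangency of A1 to both parallel lines with radius 6.6 puts D and S at W ± 6.6·n: D = (3.26, 5.74), S = (-3.26, -5.74). So S.x = -3.26.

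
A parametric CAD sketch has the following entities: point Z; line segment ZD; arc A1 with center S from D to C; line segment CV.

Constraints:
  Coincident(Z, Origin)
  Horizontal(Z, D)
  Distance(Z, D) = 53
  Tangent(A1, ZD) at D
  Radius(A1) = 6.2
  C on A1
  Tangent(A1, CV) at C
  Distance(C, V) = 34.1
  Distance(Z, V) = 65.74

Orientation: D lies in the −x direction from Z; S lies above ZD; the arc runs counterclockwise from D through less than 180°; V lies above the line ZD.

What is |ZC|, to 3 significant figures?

47.4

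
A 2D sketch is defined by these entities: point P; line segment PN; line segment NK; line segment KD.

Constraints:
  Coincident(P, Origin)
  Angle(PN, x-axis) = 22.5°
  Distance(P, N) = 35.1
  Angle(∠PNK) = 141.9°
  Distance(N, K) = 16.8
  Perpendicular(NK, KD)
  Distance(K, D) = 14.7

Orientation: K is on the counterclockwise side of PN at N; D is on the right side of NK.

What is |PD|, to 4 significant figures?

57.40

P is at the origin; PN runs at 22.5° with length 35.1, so N = 35.1·(cos 22.5°, sin 22.5°) = (32.43, 13.43). ∠PNK = 141.9°, so NK runs at 22.5° + (180° − 141.9°) = 60.60° from the x-axis; with |NK| = 16.8, K = N + 16.8·(cos 60.60°, sin 60.60°) = (40.68, 28.07). The perpendicularity gives KD at right angles to NK; with |KD| = 14.7 on the right of NK, D = K + 14.7·(0.8712, -0.4909) = (53.48, 20.85). Then |PD| = |D − P| = 57.40.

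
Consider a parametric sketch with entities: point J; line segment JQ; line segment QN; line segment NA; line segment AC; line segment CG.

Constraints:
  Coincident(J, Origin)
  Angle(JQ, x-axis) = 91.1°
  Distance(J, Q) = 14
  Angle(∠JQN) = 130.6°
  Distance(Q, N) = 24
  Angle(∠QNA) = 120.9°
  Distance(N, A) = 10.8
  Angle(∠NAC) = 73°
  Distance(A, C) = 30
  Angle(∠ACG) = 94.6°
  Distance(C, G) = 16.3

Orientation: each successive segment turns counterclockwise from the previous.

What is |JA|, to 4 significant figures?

38.68

J is at the origin; JQ runs at 91.1° with length 14.0, so Q = (-0.2688, 14.00). ∠JQN = 130.6° gives QN at 140.5° from the x-axis; with |QN| = 24.0, N = (-18.79, 29.26). ∠QNA = 120.9° gives NA at -160.4° from the x-axis; with |NA| = 10.8, A = (-28.96, 25.64). Then |JA| = |A − J| = 38.68.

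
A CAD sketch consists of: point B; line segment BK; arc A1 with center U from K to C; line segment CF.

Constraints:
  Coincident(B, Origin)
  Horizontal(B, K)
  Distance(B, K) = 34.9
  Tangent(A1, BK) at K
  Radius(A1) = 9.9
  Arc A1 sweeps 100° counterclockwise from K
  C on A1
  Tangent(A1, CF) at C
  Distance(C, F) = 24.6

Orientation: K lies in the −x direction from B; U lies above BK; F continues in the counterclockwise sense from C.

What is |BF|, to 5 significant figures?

46.374

B is at the origin; BK is horizontal with |BK| = 34.9 and K on the −x side, so K = (-34.900, 0.0000). Tangency of A1 to BK means the radius UK is perpendicular to BK, so U = K + (0, 9.9) = (-34.900, 9.9000). On A1, K sits at bearing -90° from U; a 100° counterclockwise sweep puts C at bearing 10°, so C = U + 9.9·(cos 10°, sin 10°) = (-25.150, 11.619). A1 meets CF tangentially, so UC is at right angles to CF, so CF runs along (−sin 10°, cos 10°); with |CF| = 24.6, F = (-29.422, 35.845). Then |BF| = |F − B| = 46.374.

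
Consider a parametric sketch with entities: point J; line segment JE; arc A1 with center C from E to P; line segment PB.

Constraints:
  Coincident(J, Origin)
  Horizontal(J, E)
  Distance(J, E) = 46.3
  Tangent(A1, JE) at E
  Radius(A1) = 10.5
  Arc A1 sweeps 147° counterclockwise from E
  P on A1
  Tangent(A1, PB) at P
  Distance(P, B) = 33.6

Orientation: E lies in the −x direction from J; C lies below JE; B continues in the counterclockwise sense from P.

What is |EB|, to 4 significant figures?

43.80

On A1, E sits at bearing 90° from C; a 147° counterclockwise sweep puts P at bearing 237°, so P = C + 10.5·(cos 237°, sin 237°) = (-52.02, -19.31). The tangent condition forces CP to be normal to PB, so PB runs along (−sin 237°, cos 237°); with |PB| = 33.6, B = (-23.84, -37.61). Then |EB| = |B − E| = 43.80.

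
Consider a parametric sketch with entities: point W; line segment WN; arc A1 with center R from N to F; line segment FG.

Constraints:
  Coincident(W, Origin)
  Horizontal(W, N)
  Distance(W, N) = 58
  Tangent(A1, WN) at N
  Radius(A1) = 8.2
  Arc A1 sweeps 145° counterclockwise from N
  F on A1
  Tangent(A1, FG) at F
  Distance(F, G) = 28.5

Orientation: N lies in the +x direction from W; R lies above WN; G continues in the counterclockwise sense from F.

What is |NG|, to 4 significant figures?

36.40

W is at the origin; WN is horizontal with |WN| = 58.0 and N on the +x side, so N = (58.00, 0.000). A1 meets WN tangentially, so RN is at right angles to WN, so R = N + (0, 8.2) = (58.00, 8.200). On A1, N sits at bearing -90° from R; a 145° counterclockwise sweep puts F at bearing 55°, so F = R + 8.2·(cos 55°, sin 55°) = (62.70, 14.92). The tangent condition forces RF to be normal to FG, so FG runs along (−sin 55°, cos 55°); with |FG| = 28.5, G = (39.36, 31.26). Then |NG| = |G − N| = 36.40.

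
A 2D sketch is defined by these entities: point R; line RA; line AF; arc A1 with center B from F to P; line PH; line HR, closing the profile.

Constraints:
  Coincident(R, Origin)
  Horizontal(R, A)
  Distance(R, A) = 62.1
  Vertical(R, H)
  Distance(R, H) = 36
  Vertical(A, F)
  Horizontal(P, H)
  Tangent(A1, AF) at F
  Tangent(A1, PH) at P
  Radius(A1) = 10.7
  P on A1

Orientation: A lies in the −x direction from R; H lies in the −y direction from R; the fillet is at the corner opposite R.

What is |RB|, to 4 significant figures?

57.29

R is at the origin; RA is horizontal with |RA| = 62.1 and A on the −x side, so A = (-62.10, 0.000). RH is vertical with |RH| = 36.0 and H on the −y side, so H = (0.000, -36.00). The virtual corner opposite R is at (-62.10, -36.00). Since A1 is tangent to AF there, BF ⟂ AF and the tangent condition forces BP to be normal to PH, with radius 10.7, so the center B sits 10.7 in from both sides at B = (-51.40, -25.30). Then |RB| = |B − R| = 57.29.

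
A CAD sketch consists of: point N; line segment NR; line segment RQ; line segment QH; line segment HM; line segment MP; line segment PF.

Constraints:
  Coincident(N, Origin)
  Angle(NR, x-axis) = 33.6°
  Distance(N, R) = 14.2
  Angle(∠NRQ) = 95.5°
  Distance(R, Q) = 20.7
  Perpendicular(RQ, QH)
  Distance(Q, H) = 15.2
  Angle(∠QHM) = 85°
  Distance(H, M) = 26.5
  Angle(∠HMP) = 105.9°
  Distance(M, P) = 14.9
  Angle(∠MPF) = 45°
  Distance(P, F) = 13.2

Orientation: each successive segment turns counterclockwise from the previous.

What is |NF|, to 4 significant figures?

9.278

N is at the origin; NR runs at 33.6° with length 14.2, so R = (11.83, 7.858). ∠NRQ = 95.5° gives RQ at 118.1° from the x-axis; with |RQ| = 20.7, Q = (2.078, 26.12). The perpendicularity gives QH at right angles to RQ, so QH runs at -151.9°; with |QH| = 15.2, H = (-11.33, 18.96). ∠QHM = 85.0° gives HM at -56.90° from the x-axis; with |HM| = 26.5, M = (3.141, -3.241). ∠HMP = 105.9° gives MP at 17.20° from the x-axis; with |MP| = 14.9, P = (17.37, 1.165). ∠MPF = 45.0° gives PF at 152.2° from the x-axis; with |PF| = 13.2, F = (5.698, 7.322). Then |NF| = |F − N| = 9.278.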